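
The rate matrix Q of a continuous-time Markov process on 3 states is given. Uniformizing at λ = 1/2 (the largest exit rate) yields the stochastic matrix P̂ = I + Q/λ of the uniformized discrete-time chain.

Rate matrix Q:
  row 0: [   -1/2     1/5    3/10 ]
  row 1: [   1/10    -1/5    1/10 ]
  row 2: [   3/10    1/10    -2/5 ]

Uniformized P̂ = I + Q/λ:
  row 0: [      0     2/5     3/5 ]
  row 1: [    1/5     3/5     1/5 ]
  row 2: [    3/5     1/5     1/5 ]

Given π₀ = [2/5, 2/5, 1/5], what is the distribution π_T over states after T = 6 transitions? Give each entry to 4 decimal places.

t=0: π = [0.4000, 0.4000, 0.2000]
t=1: π = [0.2000, 0.4400, 0.3600]
t=2: π = [0.3040, 0.4160, 0.2800]
t=3: π = [0.2512, 0.4272, 0.3216]
t=4: π = [0.2784, 0.4211, 0.3005]
t=5: π = [0.2645, 0.4241, 0.3114]
t=6: π = [0.2716, 0.4226, 0.3058]

π = [0.2716, 0.4226, 0.3058]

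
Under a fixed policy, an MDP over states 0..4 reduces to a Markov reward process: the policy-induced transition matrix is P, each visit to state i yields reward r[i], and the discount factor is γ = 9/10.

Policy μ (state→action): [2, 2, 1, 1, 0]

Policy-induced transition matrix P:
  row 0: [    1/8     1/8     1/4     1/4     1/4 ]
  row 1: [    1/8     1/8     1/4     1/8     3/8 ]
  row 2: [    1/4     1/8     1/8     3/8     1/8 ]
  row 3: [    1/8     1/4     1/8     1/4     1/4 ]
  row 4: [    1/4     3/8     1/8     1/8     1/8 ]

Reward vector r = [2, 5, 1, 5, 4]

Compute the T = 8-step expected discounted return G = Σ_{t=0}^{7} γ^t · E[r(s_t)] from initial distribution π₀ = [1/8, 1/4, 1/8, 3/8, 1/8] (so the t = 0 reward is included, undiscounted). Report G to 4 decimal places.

G = 20.7390

t=0: π = [0.1250, 0.2500, 0.1250, 0.3750, 0.1250], E[r] = 4.0000, γ^t·E[r] = 4.000000, running G = 4.000000
t=1: π = [0.1563, 0.2031, 0.1719, 0.2188, 0.2500], E[r] = 3.5938, γ^t·E[r] = 3.234375, running G = 7.234375
t=2: π = [0.1777, 0.2148, 0.1699, 0.2148, 0.2227], E[r] = 3.5645, γ^t·E[r] = 2.887207, running G = 10.121582
t=3: π = [0.1741, 0.2075, 0.1741, 0.2166, 0.2278], E[r] = 3.5537, γ^t·E[r] = 2.590655, running G = 12.712237
t=4: π = [0.1752, 0.2090, 0.1727, 0.2173, 0.2257], E[r] = 3.5578, γ^t·E[r] = 2.334273, running G = 15.046510
t=5: π = [0.1748, 0.2086, 0.1730, 0.2172, 0.2263], E[r] = 3.5571, γ^t·E[r] = 2.100460, running G = 17.146970
t=6: π = [0.1749, 0.2087, 0.1729, 0.2173, 0.2262], E[r] = 3.5574, γ^t·E[r] = 1.890542, running G = 19.037512
t=7: π = [0.1749, 0.2087, 0.1730, 0.2173, 0.2262], E[r] = 3.5573, γ^t·E[r] = 1.701450, running G = 20.738962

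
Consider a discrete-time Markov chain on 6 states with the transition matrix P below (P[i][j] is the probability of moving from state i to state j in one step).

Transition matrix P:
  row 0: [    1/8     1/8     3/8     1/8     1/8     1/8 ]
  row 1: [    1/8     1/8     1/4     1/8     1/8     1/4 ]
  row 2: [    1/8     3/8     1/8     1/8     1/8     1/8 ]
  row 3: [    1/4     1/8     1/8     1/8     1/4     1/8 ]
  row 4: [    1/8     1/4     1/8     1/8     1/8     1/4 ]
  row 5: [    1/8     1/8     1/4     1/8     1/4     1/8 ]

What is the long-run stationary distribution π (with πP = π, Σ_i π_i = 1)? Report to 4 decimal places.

π = [0.1406, 0.1967, 0.2060, 0.1250, 0.1619, 0.1698]

Balance equations π_j = Σ_i π_i·P[i][j]:
  π_0 = 1/8·π_0 + 1/8·π_1 + 1/8·π_2 + 1/4·π_3 + 1/8·π_4 + 1/8·π_5
  π_1 = 1/8·π_0 + 1/8·π_1 + 3/8·π_2 + 1/8·π_3 + 1/4·π_4 + 1/8·π_5
  π_2 = 3/8·π_0 + 1/4·π_1 + 1/8·π_2 + 1/8·π_3 + 1/8·π_4 + 1/4·π_5
  π_3 = 1/8·π_0 + 1/8·π_1 + 1/8·π_2 + 1/8·π_3 + 1/8·π_4 + 1/8·π_5
  π_4 = 1/8·π_0 + 1/8·π_1 + 1/8·π_2 + 1/4·π_3 + 1/8·π_4 + 1/4·π_5
  normalize: π_0 + π_1 + π_2 + π_3 + π_4 + π_5 = 1
Solving the linear system gives exactly π = [9/64, 4073/20704, 8529/41408, 1/8, 3351/20704, 879/5176].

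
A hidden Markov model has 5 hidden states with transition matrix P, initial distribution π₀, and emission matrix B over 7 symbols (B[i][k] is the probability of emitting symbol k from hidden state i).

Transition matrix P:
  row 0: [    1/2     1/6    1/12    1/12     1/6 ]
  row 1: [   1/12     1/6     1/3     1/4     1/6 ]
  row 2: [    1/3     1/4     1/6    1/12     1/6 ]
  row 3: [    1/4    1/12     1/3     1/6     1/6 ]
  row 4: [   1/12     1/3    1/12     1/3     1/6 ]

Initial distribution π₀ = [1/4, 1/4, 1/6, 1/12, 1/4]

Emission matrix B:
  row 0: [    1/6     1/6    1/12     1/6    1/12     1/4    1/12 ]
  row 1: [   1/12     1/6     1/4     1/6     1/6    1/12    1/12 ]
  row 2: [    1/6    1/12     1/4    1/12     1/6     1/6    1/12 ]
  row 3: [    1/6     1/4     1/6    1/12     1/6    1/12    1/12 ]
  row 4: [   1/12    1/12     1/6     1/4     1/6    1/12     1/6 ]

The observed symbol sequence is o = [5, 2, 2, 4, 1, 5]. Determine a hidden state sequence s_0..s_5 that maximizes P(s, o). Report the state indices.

path = [0, 1, 2, 0, 0, 0]

t=0: δ = [6.250e-02, 2.083e-02, 2.778e-02, 6.944e-03, 2.083e-02]  (obs o_0=5)
t=1: δ = [2.604e-03, 2.604e-03, 1.736e-03, 1.157e-03, 1.736e-03]  ψ = [0, 0, 1, 4, 0]  (obs o_1=2)
t=2: δ = [1.085e-04, 1.447e-04, 2.170e-04, 1.085e-04, 7.234e-05]  ψ = [0, 4, 1, 1, 0]  (obs o_2=2)
t=3: δ = [6.028e-06, 9.042e-06, 8.038e-06, 6.028e-06, 6.028e-06]  ψ = [2, 2, 1, 1, 2]  (obs o_3=4)
t=4: δ = [5.023e-07, 3.349e-07, 2.512e-07, 5.651e-07, 1.256e-07]  ψ = [0, 2, 1, 1, 1]  (obs o_4=1)
t=5: δ = [6.279e-08, 6.977e-09, 3.140e-08, 7.849e-09, 7.849e-09]  ψ = [0, 0, 3, 3, 3]  (obs o_5=5)
backtrack: best end state = 0; path = [0, 1, 2, 0, 0, 0]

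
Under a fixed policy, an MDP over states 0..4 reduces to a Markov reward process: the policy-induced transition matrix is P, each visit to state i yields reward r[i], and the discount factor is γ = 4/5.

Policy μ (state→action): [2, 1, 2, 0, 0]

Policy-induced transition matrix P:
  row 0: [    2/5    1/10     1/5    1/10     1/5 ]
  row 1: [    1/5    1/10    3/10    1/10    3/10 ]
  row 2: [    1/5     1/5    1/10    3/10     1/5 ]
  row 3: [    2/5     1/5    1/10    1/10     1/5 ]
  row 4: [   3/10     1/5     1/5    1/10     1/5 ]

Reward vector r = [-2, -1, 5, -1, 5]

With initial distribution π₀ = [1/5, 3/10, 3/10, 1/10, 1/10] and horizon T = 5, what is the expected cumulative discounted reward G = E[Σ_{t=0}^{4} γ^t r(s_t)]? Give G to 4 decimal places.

G = 3.8788

t=0: π = [0.2000, 0.3000, 0.3000, 0.1000, 0.1000], E[r] = 1.2000, γ^t·E[r] = 1.200000, running G = 1.200000
t=1: π = [0.2700, 0.1500, 0.1900, 0.1600, 0.2300], E[r] = 1.2500, γ^t·E[r] = 1.000000, running G = 2.200000
t=2: π = [0.3090, 0.1580, 0.1800, 0.1380, 0.2150], E[r] = 1.0610, γ^t·E[r] = 0.679040, running G = 2.879040
t=3: π = [0.3109, 0.1533, 0.1840, 0.1360, 0.2158], E[r] = 1.0879, γ^t·E[r] = 0.557005, running G = 3.436045
t=4: π = [0.3110, 0.1536, 0.1833, 0.1368, 0.2153], E[r] = 1.0810, γ^t·E[r] = 0.442778, running G = 3.878822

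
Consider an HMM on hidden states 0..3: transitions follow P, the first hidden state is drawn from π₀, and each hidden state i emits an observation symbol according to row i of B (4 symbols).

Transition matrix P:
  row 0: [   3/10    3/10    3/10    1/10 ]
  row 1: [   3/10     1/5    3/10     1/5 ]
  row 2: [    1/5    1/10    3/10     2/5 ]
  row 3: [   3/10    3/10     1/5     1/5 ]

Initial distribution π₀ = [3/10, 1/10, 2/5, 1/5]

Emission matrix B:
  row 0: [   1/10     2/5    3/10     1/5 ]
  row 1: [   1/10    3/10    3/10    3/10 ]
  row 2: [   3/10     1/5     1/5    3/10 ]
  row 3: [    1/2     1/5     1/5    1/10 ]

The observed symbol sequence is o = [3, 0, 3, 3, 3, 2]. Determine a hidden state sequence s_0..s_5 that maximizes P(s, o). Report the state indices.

t=0: δ = [6.000e-02, 3.000e-02, 1.200e-01, 2.000e-02]  (obs o_0=3)
t=1: δ = [2.400e-03, 1.800e-03, 1.080e-02, 2.400e-02]  ψ = [2, 0, 2, 2]  (obs o_1=0)
t=2: δ = [1.440e-03, 2.160e-03, 1.440e-03, 4.800e-04]  ψ = [3, 3, 3, 3]  (obs o_2=3)
t=3: δ = [1.296e-04, 1.296e-04, 1.944e-04, 5.760e-05]  ψ = [1, 0, 1, 2]  (obs o_3=3)
t=4: δ = [7.776e-06, 1.166e-05, 1.750e-05, 7.776e-06]  ψ = [0, 0, 2, 2]  (obs o_4=3)
t=5: δ = [1.050e-06, 6.998e-07, 1.050e-06, 1.400e-06]  ψ = [1, 0, 2, 2]  (obs o_5=2)
backtrack: best end state = 3; path = [2, 3, 1, 2, 2, 3]

path = [2, 3, 1, 2, 2, 3]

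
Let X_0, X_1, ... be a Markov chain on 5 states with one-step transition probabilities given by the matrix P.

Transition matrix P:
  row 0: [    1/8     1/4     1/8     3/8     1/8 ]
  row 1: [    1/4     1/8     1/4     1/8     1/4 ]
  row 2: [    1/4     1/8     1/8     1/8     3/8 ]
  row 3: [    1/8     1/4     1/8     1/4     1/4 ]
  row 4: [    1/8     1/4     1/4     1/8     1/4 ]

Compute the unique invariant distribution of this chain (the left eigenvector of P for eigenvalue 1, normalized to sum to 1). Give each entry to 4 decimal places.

Balance equations π_j = Σ_i π_i·P[i][j]:
  π_0 = 1/8·π_0 + 1/4·π_1 + 1/4·π_2 + 1/8·π_3 + 1/8·π_4
  π_1 = 1/4·π_0 + 1/8·π_1 + 1/8·π_2 + 1/4·π_3 + 1/4·π_4
  π_2 = 1/8·π_0 + 1/4·π_1 + 1/8·π_2 + 1/8·π_3 + 1/4·π_4
  π_3 = 3/8·π_0 + 1/8·π_1 + 1/8·π_2 + 1/4·π_3 + 1/8·π_4
  normalize: π_0 + π_1 + π_2 + π_3 + π_4 = 1
Solving the linear system gives exactly π = [797/4608, 931/4608, 93/512, 443/2304, 1157/4608].

π = [0.1730, 0.2020, 0.1816, 0.1923, 0.2511]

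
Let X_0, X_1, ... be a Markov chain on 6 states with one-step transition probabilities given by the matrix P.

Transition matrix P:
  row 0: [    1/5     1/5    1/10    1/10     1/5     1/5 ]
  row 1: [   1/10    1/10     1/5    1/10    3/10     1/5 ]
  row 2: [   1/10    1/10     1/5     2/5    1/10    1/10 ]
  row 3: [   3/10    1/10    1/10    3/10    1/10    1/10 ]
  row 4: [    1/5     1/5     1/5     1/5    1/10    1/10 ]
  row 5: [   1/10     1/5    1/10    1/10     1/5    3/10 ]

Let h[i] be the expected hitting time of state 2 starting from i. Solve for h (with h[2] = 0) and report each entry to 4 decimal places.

First-step conditioning: h[2] = 0; for i ≠ 2, h[i] = 1 + Σ_k P[i][k]·h[k].
  h[0] = 1 + 1/5·h[0] + 1/5·h[1] + 1/10·h[3] + 1/5·h[4] + 1/5·h[5]
  h[1] = 1 + 1/10·h[0] + 1/10·h[1] + 1/10·h[3] + 3/10·h[4] + 1/5·h[5]
  h[3] = 1 + 3/10·h[0] + 1/10·h[1] + 3/10·h[3] + 1/10·h[4] + 1/10·h[5]
  h[4] = 1 + 1/5·h[0] + 1/5·h[1] + 1/5·h[3] + 1/10·h[4] + 1/10·h[5]
  h[5] = 1 + 1/10·h[0] + 1/5·h[1] + 1/10·h[3] + 1/5·h[4] + 3/10·h[5]
Solving the 5×5 linear system over states ≠ 2 gives exactly h = [392/53, 1766/265, 0, 2006/265, 1786/265, 392/53] (h[2] = 0 is the target).

h = [7.3962, 6.6642, 0.0000, 7.5698, 6.7396, 7.3962]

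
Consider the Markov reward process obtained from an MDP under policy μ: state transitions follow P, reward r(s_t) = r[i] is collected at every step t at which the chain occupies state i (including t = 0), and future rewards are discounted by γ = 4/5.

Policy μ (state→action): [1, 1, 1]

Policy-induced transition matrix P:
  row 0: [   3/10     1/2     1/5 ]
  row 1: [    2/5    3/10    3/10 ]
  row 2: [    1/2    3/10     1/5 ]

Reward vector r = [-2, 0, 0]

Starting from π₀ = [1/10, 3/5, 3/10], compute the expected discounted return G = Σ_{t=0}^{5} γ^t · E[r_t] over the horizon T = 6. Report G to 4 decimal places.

t=0: π = [0.1000, 0.6000, 0.3000], E[r] = -0.2000, γ^t·E[r] = -0.200000, running G = -0.200000
t=1: π = [0.4200, 0.3200, 0.2600], E[r] = -0.8400, γ^t·E[r] = -0.672000, running G = -0.872000
t=2: π = [0.3840, 0.3840, 0.2320], E[r] = -0.7680, γ^t·E[r] = -0.491520, running G = -1.363520
t=3: π = [0.3848, 0.3768, 0.2384], E[r] = -0.7696, γ^t·E[r] = -0.394035, running G = -1.757555
t=4: π = [0.3854, 0.3770, 0.2377], E[r] = -0.7707, γ^t·E[r] = -0.315687, running G = -2.073242
t=5: π = [0.3852, 0.3771, 0.2377], E[r] = -0.7705, γ^t·E[r] = -0.252466, running G = -2.325708

G = -2.3257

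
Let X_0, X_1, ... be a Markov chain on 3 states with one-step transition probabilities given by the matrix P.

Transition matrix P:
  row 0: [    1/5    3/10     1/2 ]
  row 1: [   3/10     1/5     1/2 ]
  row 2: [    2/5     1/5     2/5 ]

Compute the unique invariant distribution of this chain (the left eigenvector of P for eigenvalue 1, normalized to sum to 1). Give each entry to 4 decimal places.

Balance equations π_j = Σ_i π_i·P[i][j]:
  π_0 = 1/5·π_0 + 3/10·π_1 + 2/5·π_2
  π_1 = 3/10·π_0 + 1/5·π_1 + 1/5·π_2
  normalize: π_0 + π_1 + π_2 = 1
Solving the linear system gives exactly π = [38/121, 28/121, 5/11].

π = [0.3140, 0.2314, 0.4545]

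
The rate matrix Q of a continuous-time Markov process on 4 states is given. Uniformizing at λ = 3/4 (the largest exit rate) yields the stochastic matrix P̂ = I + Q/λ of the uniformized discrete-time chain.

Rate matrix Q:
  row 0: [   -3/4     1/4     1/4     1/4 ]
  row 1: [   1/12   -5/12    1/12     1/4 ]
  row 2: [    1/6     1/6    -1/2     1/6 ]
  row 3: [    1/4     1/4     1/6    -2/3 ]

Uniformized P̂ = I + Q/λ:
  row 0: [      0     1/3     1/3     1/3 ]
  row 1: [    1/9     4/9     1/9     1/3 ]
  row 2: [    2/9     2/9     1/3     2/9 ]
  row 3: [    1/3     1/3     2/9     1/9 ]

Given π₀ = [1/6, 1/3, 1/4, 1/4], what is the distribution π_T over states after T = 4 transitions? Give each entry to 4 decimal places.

π = [0.1732, 0.3464, 0.2284, 0.2520]

t=0: π = [0.1667, 0.3333, 0.2500, 0.2500]
t=1: π = [0.1759, 0.3426, 0.2315, 0.2500]
t=2: π = [0.1728, 0.3457, 0.2294, 0.2521]
t=3: π = [0.1734, 0.3463, 0.2285, 0.2518]
t=4: π = [0.1732, 0.3464, 0.2284, 0.2520]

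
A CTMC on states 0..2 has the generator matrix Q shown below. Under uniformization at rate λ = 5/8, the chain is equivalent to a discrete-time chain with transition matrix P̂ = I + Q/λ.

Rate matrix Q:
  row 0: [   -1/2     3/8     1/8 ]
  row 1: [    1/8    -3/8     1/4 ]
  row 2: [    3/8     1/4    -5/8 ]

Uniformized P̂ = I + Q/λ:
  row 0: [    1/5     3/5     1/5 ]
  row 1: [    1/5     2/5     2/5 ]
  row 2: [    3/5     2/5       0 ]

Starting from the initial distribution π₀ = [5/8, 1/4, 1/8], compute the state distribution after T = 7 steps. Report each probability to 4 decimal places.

π = [0.2973, 0.4595, 0.2433]

t=0: π = [0.6250, 0.2500, 0.1250]
t=1: π = [0.2500, 0.5250, 0.2250]
t=2: π = [0.2900, 0.4500, 0.2600]
t=3: π = [0.3040, 0.4580, 0.2380]
t=4: π = [0.2952, 0.4608, 0.2440]
t=5: π = [0.2976, 0.4590, 0.2434]
t=6: π = [0.2973, 0.4595, 0.2431]
t=7: π = [0.2973, 0.4595, 0.2433]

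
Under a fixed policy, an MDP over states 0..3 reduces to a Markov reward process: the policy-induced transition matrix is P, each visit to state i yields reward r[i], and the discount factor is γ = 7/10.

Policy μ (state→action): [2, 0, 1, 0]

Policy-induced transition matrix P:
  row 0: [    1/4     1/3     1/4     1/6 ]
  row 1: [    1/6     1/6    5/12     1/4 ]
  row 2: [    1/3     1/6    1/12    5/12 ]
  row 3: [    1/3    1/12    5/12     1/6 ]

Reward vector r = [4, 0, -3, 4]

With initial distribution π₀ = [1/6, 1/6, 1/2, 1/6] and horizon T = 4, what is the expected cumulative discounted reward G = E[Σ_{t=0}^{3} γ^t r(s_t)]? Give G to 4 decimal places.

t=0: π = [0.1667, 0.1667, 0.5000, 0.1667], E[r] = -0.1667, γ^t·E[r] = -0.166667, running G = -0.166667
t=1: π = [0.2917, 0.1806, 0.2222, 0.3056], E[r] = 1.7222, γ^t·E[r] = 1.205556, running G = 1.038889
t=2: π = [0.2789, 0.1898, 0.2940, 0.2373], E[r] = 1.1829, γ^t·E[r] = 0.579606, running G = 1.618495
t=3: π = [0.2785, 0.1934, 0.2722, 0.2560], E[r] = 1.3212, γ^t·E[r] = 0.453165, running G = 2.071660

G = 2.0717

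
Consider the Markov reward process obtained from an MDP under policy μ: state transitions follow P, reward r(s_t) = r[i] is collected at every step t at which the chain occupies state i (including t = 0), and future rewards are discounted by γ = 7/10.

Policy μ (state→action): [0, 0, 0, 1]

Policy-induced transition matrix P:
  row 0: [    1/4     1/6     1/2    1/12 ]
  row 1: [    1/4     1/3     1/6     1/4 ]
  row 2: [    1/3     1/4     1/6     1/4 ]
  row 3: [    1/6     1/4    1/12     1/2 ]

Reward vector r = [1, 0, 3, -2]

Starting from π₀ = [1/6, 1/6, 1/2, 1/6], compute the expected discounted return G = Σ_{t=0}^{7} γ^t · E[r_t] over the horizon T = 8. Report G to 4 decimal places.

t=0: π = [0.1667, 0.1667, 0.5000, 0.1667], E[r] = 1.3333, γ^t·E[r] = 1.333333, running G = 1.333333
t=1: π = [0.2778, 0.2500, 0.2083, 0.2639], E[r] = 0.3750, γ^t·E[r] = 0.262500, running G = 1.595833
t=2: π = [0.2454, 0.2477, 0.2373, 0.2697], E[r] = 0.4178, γ^t·E[r] = 0.204734, running G = 1.800567
t=3: π = [0.2473, 0.2502, 0.2260, 0.2765], E[r] = 0.3722, γ^t·E[r] = 0.127666, running G = 1.928233
t=4: π = [0.2458, 0.2502, 0.2261, 0.2779], E[r] = 0.3681, γ^t·E[r] = 0.088388, running G = 2.016620
t=5: π = [0.2457, 0.2504, 0.2254, 0.2785], E[r] = 0.3650, γ^t·E[r] = 0.061339, running G = 2.077959
t=6: π = [0.2456, 0.2504, 0.2254, 0.2787], E[r] = 0.3643, γ^t·E[r] = 0.042855, running G = 2.120814
t=7: π = [0.2456, 0.2504, 0.2253, 0.2787], E[r] = 0.3640, γ^t·E[r] = 0.029975, running G = 2.150790

G = 2.1508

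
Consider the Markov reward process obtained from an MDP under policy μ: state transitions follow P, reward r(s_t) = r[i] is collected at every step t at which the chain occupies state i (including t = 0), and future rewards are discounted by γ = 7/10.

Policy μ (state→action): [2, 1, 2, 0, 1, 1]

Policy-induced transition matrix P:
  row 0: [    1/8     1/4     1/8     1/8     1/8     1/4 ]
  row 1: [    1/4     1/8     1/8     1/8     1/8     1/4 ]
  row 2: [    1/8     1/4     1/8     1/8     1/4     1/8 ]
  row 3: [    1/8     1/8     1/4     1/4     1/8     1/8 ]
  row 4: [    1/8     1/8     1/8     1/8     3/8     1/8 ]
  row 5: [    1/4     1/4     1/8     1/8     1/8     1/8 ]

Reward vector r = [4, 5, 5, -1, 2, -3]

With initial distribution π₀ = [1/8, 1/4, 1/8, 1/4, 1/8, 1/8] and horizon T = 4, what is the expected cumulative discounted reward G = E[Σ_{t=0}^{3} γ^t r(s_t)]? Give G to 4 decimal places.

t=0: π = [0.1250, 0.2500, 0.1250, 0.2500, 0.1250, 0.1250], E[r] = 2.0000, γ^t·E[r] = 2.000000, running G = 2.000000
t=1: π = [0.1719, 0.1719, 0.1563, 0.1563, 0.1719, 0.1719], E[r] = 2.0000, γ^t·E[r] = 1.400000, running G = 3.400000
t=2: π = [0.1680, 0.1875, 0.1445, 0.1445, 0.1875, 0.1680], E[r] = 2.0586, γ^t·E[r] = 1.008711, running G = 4.408711
t=3: π = [0.1694, 0.1851, 0.1431, 0.1431, 0.1899, 0.1694], E[r] = 2.0469, γ^t·E[r] = 0.702078, running G = 5.110789

G = 5.1108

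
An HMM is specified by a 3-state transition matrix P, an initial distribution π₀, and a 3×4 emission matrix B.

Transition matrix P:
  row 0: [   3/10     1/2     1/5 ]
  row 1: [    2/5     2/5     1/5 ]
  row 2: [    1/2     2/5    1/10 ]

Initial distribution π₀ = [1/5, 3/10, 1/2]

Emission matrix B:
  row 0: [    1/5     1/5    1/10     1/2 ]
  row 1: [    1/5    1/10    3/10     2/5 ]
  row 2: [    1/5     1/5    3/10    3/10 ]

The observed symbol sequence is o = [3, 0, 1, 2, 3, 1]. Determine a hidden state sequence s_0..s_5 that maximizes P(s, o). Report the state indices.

path = [2, 1, 0, 1, 1, 0]

t=0: δ = [1.000e-01, 1.200e-01, 1.500e-01]  (obs o_0=3)
t=1: δ = [1.500e-02, 1.200e-02, 4.800e-03]  ψ = [2, 2, 1]  (obs o_1=0)
t=2: δ = [9.600e-04, 7.500e-04, 6.000e-04]  ψ = [1, 0, 0]  (obs o_2=1)
t=3: δ = [3.000e-05, 1.440e-04, 5.760e-05]  ψ = [1, 0, 0]  (obs o_3=2)
t=4: δ = [2.880e-05, 2.304e-05, 8.640e-06]  ψ = [1, 1, 1]  (obs o_4=3)
t=5: δ = [1.843e-06, 1.440e-06, 1.152e-06]  ψ = [1, 0, 0]  (obs o_5=1)
backtrack: best end state = 0; path = [2, 1, 0, 1, 1, 0]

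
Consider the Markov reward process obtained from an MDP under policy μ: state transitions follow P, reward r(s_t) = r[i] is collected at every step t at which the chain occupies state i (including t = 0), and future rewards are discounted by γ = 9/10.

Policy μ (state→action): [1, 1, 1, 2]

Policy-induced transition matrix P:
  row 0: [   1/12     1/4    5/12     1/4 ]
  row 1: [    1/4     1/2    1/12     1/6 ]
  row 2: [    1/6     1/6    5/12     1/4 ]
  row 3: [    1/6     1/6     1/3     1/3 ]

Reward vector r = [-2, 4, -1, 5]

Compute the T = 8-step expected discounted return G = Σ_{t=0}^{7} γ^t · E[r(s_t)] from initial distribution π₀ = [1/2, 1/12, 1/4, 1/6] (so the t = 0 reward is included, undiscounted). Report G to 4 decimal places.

t=0: π = [0.5000, 0.0833, 0.2500, 0.1667], E[r] = -0.0833, γ^t·E[r] = -0.083333, running G = -0.083333
t=1: π = [0.1319, 0.2361, 0.3750, 0.2569], E[r] = 1.5903, γ^t·E[r] = 1.431250, running G = 1.347917
t=2: π = [0.1753, 0.2564, 0.3166, 0.2517], E[r] = 1.6169, γ^t·E[r] = 1.309688, running G = 2.657604
t=3: π = [0.1734, 0.2667, 0.3102, 0.2496], E[r] = 1.6579, γ^t·E[r] = 1.208637, running G = 3.866241
t=4: π = [0.1744, 0.2700, 0.3070, 0.2486], E[r] = 1.6671, γ^t·E[r] = 1.093814, running G = 4.960055
t=5: π = [0.1746, 0.2712, 0.3059, 0.2482], E[r] = 1.6707, γ^t·E[r] = 0.986536, running G = 5.946590
t=6: π = [0.1747, 0.2716, 0.3056, 0.2481], E[r] = 1.6719, γ^t·E[r] = 0.888518, running G = 6.835108
t=7: π = [0.1747, 0.2718, 0.3055, 0.2480], E[r] = 1.6723, γ^t·E[r] = 0.799868, running G = 7.634976

G = 7.6350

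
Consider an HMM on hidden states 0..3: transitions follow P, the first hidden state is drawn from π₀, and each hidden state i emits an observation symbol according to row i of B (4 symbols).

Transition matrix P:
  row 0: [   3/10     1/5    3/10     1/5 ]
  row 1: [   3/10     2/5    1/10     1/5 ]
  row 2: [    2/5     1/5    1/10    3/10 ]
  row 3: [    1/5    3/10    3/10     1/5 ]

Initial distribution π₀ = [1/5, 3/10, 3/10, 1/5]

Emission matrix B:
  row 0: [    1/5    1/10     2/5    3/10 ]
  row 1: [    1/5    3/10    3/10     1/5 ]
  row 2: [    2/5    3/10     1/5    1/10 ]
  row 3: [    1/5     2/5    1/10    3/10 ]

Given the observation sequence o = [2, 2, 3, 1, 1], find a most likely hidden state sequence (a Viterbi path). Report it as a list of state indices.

t=0: δ = [8.000e-02, 9.000e-02, 6.000e-02, 2.000e-02]  (obs o_0=2)
t=1: δ = [1.080e-02, 1.080e-02, 4.800e-03, 1.800e-03]  ψ = [1, 1, 0, 1]  (obs o_1=2)
t=2: δ = [9.720e-04, 8.640e-04, 3.240e-04, 6.480e-04]  ψ = [0, 1, 0, 0]  (obs o_2=3)
t=3: δ = [2.916e-05, 1.037e-04, 8.748e-05, 7.776e-05]  ψ = [0, 1, 0, 0]  (obs o_3=1)
t=4: δ = [3.499e-06, 1.244e-05, 6.998e-06, 1.050e-05]  ψ = [2, 1, 3, 2]  (obs o_4=1)
backtrack: best end state = 1; path = [1, 1, 1, 1, 1]

path = [1, 1, 1, 1, 1]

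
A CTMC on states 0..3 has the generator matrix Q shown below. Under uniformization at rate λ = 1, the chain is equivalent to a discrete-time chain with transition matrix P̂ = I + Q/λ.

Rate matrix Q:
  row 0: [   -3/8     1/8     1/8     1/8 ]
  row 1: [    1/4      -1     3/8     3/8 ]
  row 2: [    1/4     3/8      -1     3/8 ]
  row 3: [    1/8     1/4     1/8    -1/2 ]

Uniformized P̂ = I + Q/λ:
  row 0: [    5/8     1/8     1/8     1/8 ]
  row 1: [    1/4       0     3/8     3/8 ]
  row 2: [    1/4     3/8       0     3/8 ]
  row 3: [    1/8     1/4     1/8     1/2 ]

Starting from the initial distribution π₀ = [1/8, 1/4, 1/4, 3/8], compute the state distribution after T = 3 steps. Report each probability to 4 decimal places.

π = [0.3154, 0.1858, 0.1523, 0.3464]

t=0: π = [0.1250, 0.2500, 0.2500, 0.3750]
t=1: π = [0.2500, 0.2031, 0.1563, 0.3906]
t=2: π = [0.2949, 0.1875, 0.1563, 0.3613]
t=3: π = [0.3154, 0.1858, 0.1523, 0.3464]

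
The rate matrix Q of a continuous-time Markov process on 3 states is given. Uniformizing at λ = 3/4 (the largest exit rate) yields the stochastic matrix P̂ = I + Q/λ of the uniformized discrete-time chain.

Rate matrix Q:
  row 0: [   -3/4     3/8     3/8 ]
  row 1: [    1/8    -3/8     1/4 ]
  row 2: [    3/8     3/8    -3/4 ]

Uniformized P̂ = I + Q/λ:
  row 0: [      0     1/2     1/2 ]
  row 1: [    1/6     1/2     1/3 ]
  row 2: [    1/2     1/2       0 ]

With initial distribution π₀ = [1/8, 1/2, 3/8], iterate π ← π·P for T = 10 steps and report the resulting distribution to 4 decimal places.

π = [0.2221, 0.5000, 0.2779]

t=0: π = [0.1250, 0.5000, 0.3750]
t=1: π = [0.2708, 0.5000, 0.2292]
t=2: π = [0.1979, 0.5000, 0.3021]
t=3: π = [0.2344, 0.5000, 0.2656]
t=4: π = [0.2161, 0.5000, 0.2839]
t=5: π = [0.2253, 0.5000, 0.2747]
t=6: π = [0.2207, 0.5000, 0.2793]
t=7: π = [0.2230, 0.5000, 0.2770]
t=8: π = [0.2218, 0.5000, 0.2782]
t=9: π = [0.2224, 0.5000, 0.2776]
t=10: π = [0.2221, 0.5000, 0.2779]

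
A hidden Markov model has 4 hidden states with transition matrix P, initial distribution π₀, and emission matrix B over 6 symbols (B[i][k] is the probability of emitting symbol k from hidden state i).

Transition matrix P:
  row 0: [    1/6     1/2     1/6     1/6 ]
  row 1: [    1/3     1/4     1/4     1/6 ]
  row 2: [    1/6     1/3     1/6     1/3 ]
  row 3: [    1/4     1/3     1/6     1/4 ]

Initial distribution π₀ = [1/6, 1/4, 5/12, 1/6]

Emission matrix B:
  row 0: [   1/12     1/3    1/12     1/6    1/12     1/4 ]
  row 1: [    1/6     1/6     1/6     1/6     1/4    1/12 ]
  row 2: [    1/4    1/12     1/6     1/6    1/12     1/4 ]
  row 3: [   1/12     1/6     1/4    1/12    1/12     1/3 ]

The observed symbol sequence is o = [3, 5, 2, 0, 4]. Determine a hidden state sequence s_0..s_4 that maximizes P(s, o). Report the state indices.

t=0: δ = [2.778e-02, 4.167e-02, 6.944e-02, 1.389e-02]  (obs o_0=3)
t=1: δ = [3.472e-03, 1.929e-03, 2.894e-03, 7.716e-03]  ψ = [1, 2, 2, 2]  (obs o_1=5)
t=2: δ = [1.608e-04, 4.287e-04, 2.143e-04, 4.823e-04]  ψ = [3, 3, 3, 3]  (obs o_2=2)
t=3: δ = [1.191e-05, 2.679e-05, 2.679e-05, 1.005e-05]  ψ = [1, 3, 1, 3]  (obs o_3=0)
t=4: δ = [7.442e-07, 2.233e-06, 5.582e-07, 7.442e-07]  ψ = [1, 2, 1, 2]  (obs o_4=4)
backtrack: best end state = 1; path = [2, 3, 1, 2, 1]

path = [2, 3, 1, 2, 1]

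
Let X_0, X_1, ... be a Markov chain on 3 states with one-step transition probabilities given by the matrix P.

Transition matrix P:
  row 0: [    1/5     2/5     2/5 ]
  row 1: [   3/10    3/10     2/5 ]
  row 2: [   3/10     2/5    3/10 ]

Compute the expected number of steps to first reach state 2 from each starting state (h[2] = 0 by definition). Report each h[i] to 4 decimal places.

First-step conditioning: h[2] = 0; for i ≠ 2, h[i] = 1 + Σ_k P[i][k]·h[k].
  h[0] = 1 + 1/5·h[0] + 2/5·h[1]
  h[1] = 1 + 3/10·h[0] + 3/10·h[1]
Solving the 2×2 linear system over states ≠ 2 gives exactly h = [5/2, 5/2, 0] (h[2] = 0 is the target).

h = [2.5000, 2.5000, 0.0000]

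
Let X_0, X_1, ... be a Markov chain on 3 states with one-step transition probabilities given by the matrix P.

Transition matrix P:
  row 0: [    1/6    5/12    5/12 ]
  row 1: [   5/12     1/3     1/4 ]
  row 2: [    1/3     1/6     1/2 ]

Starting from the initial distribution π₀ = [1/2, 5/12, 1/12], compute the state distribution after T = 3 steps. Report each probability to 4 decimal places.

π = [0.3055, 0.2953, 0.3992]

t=0: π = [0.5000, 0.4167, 0.0833]
t=1: π = [0.2847, 0.3611, 0.3542]
t=2: π = [0.3160, 0.2980, 0.3860]
t=3: π = [0.3055, 0.2953, 0.3992]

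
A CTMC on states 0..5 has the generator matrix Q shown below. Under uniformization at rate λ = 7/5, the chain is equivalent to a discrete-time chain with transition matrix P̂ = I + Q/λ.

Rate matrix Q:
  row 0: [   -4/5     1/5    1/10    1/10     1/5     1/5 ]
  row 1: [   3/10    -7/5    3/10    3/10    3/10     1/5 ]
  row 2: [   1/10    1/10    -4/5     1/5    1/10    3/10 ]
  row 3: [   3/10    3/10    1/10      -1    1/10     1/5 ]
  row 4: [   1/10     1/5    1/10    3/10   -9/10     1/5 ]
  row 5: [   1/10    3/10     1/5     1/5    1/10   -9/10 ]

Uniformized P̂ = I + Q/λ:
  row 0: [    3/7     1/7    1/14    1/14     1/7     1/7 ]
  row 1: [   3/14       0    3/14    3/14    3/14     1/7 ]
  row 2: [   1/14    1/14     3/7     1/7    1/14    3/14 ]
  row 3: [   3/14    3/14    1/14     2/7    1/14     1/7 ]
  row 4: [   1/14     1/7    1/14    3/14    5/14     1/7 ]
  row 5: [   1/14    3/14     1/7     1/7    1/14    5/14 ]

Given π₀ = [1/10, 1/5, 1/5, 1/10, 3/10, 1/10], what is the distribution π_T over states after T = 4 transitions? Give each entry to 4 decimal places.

π = [0.1798, 0.1381, 0.1637, 0.1759, 0.1459, 0.1966]

t=0: π = [0.1000, 0.2000, 0.2000, 0.1000, 0.3000, 0.1000]
t=1: π = [0.1500, 0.1143, 0.1786, 0.1857, 0.1929, 0.1786]
t=2: π = [0.1679, 0.1398, 0.1643, 0.1806, 0.1536, 0.1939]
t=3: π = [0.1772, 0.1379, 0.1639, 0.1776, 0.1473, 0.1961]
t=4: π = [0.1798, 0.1381, 0.1637, 0.1759, 0.1459, 0.1966]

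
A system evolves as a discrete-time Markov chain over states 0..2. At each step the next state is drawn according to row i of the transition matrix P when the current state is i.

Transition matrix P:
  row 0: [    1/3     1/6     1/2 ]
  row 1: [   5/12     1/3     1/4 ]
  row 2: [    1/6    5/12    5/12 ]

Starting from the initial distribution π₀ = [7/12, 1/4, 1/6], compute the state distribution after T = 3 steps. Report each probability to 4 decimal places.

π = [0.2925, 0.3196, 0.3879]

t=0: π = [0.5833, 0.2500, 0.1667]
t=1: π = [0.3264, 0.2500, 0.4236]
t=2: π = [0.2836, 0.3142, 0.4022]
t=3: π = [0.2925, 0.3196, 0.3879]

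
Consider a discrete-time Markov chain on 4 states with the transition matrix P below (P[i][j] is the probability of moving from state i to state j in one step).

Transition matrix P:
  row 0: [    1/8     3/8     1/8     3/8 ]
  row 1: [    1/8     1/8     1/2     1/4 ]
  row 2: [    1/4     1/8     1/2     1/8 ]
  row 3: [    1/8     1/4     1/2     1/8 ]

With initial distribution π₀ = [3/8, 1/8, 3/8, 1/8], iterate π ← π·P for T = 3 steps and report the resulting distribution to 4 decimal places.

t=0: π = [0.3750, 0.1250, 0.3750, 0.1250]
t=1: π = [0.1719, 0.2344, 0.3594, 0.2344]
t=2: π = [0.1699, 0.1973, 0.4355, 0.1973]
t=3: π = [0.1794, 0.1921, 0.4363, 0.1921]

π = [0.1794, 0.1921, 0.4363, 0.1921]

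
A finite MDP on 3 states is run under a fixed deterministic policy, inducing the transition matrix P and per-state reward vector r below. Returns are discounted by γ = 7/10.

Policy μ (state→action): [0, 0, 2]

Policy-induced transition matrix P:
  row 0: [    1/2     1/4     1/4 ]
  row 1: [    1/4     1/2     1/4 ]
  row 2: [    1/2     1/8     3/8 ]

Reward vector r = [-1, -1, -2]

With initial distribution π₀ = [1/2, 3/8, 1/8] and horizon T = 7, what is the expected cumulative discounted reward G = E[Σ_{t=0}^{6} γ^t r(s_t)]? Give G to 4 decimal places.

G = -3.7566

t=0: π = [0.5000, 0.3750, 0.1250], E[r] = -1.1250, γ^t·E[r] = -1.125000, running G = -1.125000
t=1: π = [0.4063, 0.3281, 0.2656], E[r] = -1.2656, γ^t·E[r] = -0.885938, running G = -2.010938
t=2: π = [0.4180, 0.2988, 0.2832], E[r] = -1.2832, γ^t·E[r] = -0.628770, running G = -2.639707
t=3: π = [0.4253, 0.2893, 0.2854], E[r] = -1.2854, γ^t·E[r] = -0.440892, running G = -3.080599
t=4: π = [0.4277, 0.2867, 0.2857], E[r] = -1.2857, γ^t·E[r] = -0.308691, running G = -3.389290
t=5: π = [0.4283, 0.2860, 0.2857], E[r] = -1.2857, γ^t·E[r] = -0.216089, running G = -3.605379
t=6: π = [0.4285, 0.2858, 0.2857], E[r] = -1.2857, γ^t·E[r] = -0.151263, running G = -3.756642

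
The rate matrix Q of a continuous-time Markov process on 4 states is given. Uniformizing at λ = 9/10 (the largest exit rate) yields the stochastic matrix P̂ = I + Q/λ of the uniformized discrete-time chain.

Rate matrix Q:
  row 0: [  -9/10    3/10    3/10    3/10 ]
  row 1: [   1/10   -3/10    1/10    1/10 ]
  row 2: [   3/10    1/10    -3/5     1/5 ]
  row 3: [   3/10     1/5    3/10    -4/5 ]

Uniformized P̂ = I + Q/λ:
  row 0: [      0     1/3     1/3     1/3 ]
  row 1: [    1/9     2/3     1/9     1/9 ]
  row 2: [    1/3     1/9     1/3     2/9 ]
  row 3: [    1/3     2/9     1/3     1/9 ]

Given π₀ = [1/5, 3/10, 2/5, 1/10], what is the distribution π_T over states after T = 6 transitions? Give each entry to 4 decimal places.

π = [0.1857, 0.3865, 0.2477, 0.1801]

t=0: π = [0.2000, 0.3000, 0.4000, 0.1000]
t=1: π = [0.2000, 0.3333, 0.2667, 0.2000]
t=2: π = [0.1926, 0.3630, 0.2593, 0.1852]
t=3: π = [0.1885, 0.3761, 0.2527, 0.1827]
t=4: π = [0.1869, 0.3823, 0.2497, 0.1811]
t=5: π = [0.1861, 0.3851, 0.2484, 0.1804]
t=6: π = [0.1857, 0.3865, 0.2477, 0.1801]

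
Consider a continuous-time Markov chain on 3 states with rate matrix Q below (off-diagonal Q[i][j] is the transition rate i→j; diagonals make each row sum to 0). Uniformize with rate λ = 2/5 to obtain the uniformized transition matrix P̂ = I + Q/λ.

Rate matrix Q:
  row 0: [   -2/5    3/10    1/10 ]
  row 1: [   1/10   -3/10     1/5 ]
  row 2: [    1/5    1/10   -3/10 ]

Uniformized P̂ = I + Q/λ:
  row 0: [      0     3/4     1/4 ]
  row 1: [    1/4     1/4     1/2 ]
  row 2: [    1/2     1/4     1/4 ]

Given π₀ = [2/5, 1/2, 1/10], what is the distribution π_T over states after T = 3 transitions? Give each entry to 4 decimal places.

t=0: π = [0.4000, 0.5000, 0.1000]
t=1: π = [0.1750, 0.4500, 0.3750]
t=2: π = [0.3000, 0.3375, 0.3625]
t=3: π = [0.2656, 0.4000, 0.3344]

π = [0.2656, 0.4000, 0.3344]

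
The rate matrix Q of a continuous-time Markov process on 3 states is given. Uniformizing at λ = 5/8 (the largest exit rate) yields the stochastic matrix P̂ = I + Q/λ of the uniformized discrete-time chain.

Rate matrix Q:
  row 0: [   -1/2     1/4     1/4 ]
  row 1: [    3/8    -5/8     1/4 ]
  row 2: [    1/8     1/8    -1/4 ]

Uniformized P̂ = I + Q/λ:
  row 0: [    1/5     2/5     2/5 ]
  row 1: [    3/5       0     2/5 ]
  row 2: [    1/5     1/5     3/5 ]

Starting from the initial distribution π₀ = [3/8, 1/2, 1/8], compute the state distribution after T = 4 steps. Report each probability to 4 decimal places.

t=0: π = [0.3750, 0.5000, 0.1250]
t=1: π = [0.4000, 0.1750, 0.4250]
t=2: π = [0.2700, 0.2450, 0.4850]
t=3: π = [0.2980, 0.2050, 0.4970]
t=4: π = [0.2820, 0.2186, 0.4994]

π = [0.2820, 0.2186, 0.4994]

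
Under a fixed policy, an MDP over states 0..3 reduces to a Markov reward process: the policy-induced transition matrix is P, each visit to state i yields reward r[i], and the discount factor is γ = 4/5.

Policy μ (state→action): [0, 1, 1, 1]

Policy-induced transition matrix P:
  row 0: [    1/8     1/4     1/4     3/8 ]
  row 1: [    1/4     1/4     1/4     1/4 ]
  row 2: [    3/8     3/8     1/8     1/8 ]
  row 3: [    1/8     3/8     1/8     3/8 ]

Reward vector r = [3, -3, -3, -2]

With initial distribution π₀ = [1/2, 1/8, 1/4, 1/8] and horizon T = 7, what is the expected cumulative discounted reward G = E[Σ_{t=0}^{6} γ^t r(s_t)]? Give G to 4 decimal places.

G = -4.1640

t=0: π = [0.5000, 0.1250, 0.2500, 0.1250], E[r] = 0.1250, γ^t·E[r] = 0.125000, running G = 0.125000
t=1: π = [0.2031, 0.2969, 0.2031, 0.2969], E[r] = -1.4844, γ^t·E[r] = -1.187500, running G = -1.062500
t=2: π = [0.2129, 0.3125, 0.1875, 0.2871], E[r] = -1.4355, γ^t·E[r] = -0.918750, running G = -1.981250
t=3: π = [0.2109, 0.3093, 0.1907, 0.2891], E[r] = -1.4453, γ^t·E[r] = -0.740000, running G = -2.721250
t=4: π = [0.2113, 0.3100, 0.1900, 0.2887], E[r] = -1.4433, γ^t·E[r] = -0.591188, running G = -3.312438
t=5: π = [0.2113, 0.3098, 0.1902, 0.2887], E[r] = -1.4437, γ^t·E[r] = -0.473081, running G = -3.785519
t=6: π = [0.2113, 0.3099, 0.1901, 0.2887], E[r] = -1.4436, γ^t·E[r] = -0.378444, running G = -4.163963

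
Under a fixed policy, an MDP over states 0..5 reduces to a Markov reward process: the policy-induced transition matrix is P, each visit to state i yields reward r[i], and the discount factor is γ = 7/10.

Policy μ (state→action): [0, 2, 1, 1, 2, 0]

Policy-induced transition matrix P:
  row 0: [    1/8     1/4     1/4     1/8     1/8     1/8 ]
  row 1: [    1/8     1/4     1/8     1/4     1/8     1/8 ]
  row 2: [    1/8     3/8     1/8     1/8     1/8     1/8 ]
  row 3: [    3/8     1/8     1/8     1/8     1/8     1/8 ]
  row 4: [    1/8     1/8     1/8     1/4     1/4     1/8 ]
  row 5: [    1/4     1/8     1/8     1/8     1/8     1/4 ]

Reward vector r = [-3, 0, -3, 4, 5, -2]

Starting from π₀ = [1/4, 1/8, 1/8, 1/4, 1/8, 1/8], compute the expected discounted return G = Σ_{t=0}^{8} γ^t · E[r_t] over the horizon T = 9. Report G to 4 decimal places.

G = 0.3869

t=0: π = [0.2500, 0.1250, 0.1250, 0.2500, 0.1250, 0.1250], E[r] = 0.2500, γ^t·E[r] = 0.250000, running G = 0.250000
t=1: π = [0.2031, 0.2031, 0.1563, 0.1563, 0.1406, 0.1406], E[r] = -0.0313, γ^t·E[r] = -0.021875, running G = 0.228125
t=2: π = [0.1816, 0.2148, 0.1504, 0.1680, 0.1426, 0.1426], E[r] = 0.1035, γ^t·E[r] = 0.050723, running G = 0.278848
t=3: π = [0.1848, 0.2122, 0.1477, 0.1697, 0.1428, 0.1428], E[r] = 0.1096, γ^t·E[r] = 0.037599, running G = 0.316447
t=4: π = [0.1853, 0.2115, 0.1481, 0.1694, 0.1429, 0.1429], E[r] = 0.1059, γ^t·E[r] = 0.025433, running G = 0.341880
t=5: π = [0.1852, 0.2116, 0.1482, 0.1693, 0.1429, 0.1429], E[r] = 0.1057, γ^t·E[r] = 0.017764, running G = 0.359644
t=6: π = [0.1852, 0.2116, 0.1481, 0.1693, 0.1429, 0.1429], E[r] = 0.1058, γ^t·E[r] = 0.012449, running G = 0.372093
t=7: π = [0.1852, 0.2116, 0.1481, 0.1693, 0.1429, 0.1429], E[r] = 0.1058, γ^t·E[r] = 0.008715, running G = 0.380808
t=8: π = [0.1852, 0.2116, 0.1481, 0.1693, 0.1429, 0.1429], E[r] = 0.1058, γ^t·E[r] = 0.006100, running G = 0.386909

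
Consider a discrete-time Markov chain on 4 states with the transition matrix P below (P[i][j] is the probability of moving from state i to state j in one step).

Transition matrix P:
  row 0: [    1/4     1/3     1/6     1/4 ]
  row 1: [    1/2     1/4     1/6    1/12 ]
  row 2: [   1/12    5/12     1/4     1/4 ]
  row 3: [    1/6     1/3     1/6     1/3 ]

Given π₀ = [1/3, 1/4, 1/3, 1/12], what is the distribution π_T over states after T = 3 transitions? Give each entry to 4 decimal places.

π = [0.2822, 0.3218, 0.1819, 0.2141]

t=0: π = [0.3333, 0.2500, 0.3333, 0.0833]
t=1: π = [0.2500, 0.3403, 0.1944, 0.2153]
t=2: π = [0.2847, 0.3212, 0.1829, 0.2112]
t=3: π = [0.2822, 0.3218, 0.1819, 0.2141]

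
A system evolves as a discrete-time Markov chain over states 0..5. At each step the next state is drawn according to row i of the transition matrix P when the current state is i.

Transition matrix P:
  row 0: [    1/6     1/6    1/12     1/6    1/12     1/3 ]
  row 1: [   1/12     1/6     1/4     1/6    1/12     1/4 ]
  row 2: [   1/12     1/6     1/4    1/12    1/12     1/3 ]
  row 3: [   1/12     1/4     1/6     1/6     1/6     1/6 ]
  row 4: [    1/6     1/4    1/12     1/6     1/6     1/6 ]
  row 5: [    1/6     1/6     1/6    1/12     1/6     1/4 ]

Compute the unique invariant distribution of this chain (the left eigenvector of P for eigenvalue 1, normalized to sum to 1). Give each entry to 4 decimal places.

Balance equations π_j = Σ_i π_i·P[i][j]:
  π_0 = 1/6·π_0 + 1/12·π_1 + 1/12·π_2 + 1/12·π_3 + 1/6·π_4 + 1/6·π_5
  π_1 = 1/6·π_0 + 1/6·π_1 + 1/6·π_2 + 1/4·π_3 + 1/4·π_4 + 1/6·π_5
  π_2 = 1/12·π_0 + 1/4·π_1 + 1/4·π_2 + 1/6·π_3 + 1/12·π_4 + 1/6·π_5
  π_3 = 1/6·π_0 + 1/6·π_1 + 1/12·π_2 + 1/6·π_3 + 1/6·π_4 + 1/12·π_5
  π_4 = 1/12·π_0 + 1/12·π_1 + 1/12·π_2 + 1/6·π_3 + 1/6·π_4 + 1/6·π_5
  normalize: π_0 + π_1 + π_2 + π_3 + π_4 + π_5 = 1
Solving the linear system gives exactly π = [26046/207673, 39055/207673, 36565/207673, 27174/207673, 26140/207673, 52693/207673].

π = [0.1254, 0.1881, 0.1761, 0.1308, 0.1259, 0.2537]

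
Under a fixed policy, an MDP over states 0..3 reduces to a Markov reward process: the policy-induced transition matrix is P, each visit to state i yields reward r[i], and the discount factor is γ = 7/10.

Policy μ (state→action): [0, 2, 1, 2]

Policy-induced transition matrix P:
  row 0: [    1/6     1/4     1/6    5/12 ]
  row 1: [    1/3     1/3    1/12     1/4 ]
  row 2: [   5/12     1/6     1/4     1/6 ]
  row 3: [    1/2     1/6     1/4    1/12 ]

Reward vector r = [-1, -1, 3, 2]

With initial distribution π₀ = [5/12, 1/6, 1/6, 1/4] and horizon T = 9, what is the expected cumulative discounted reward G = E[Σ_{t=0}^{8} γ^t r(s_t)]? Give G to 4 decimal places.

t=0: π = [0.4167, 0.1667, 0.1667, 0.2500], E[r] = 0.4167, γ^t·E[r] = 0.416667, running G = 0.416667
t=1: π = [0.3194, 0.2292, 0.1875, 0.2639], E[r] = 0.5417, γ^t·E[r] = 0.379167, running G = 0.795833
t=2: π = [0.3397, 0.2315, 0.1852, 0.2436], E[r] = 0.4716, γ^t·E[r] = 0.231105, running G = 1.026939
t=3: π = [0.3328, 0.2336, 0.1831, 0.2506], E[r] = 0.4842, γ^t·E[r] = 0.166074, running G = 1.193013
t=4: π = [0.3349, 0.2333, 0.1833, 0.2484], E[r] = 0.4787, γ^t·E[r] = 0.114933, running G = 1.307946
t=5: π = [0.3342, 0.2335, 0.1832, 0.2491], E[r] = 0.4802, γ^t·E[r] = 0.080709, running G = 1.388656
t=6: π = [0.3344, 0.2334, 0.1832, 0.2489], E[r] = 0.4797, γ^t·E[r] = 0.056435, running G = 1.445091
t=7: π = [0.3344, 0.2334, 0.1832, 0.2490], E[r] = 0.4799, γ^t·E[r] = 0.039518, running G = 1.484609
t=8: π = [0.3344, 0.2334, 0.1832, 0.2490], E[r] = 0.4798, γ^t·E[r] = 0.027660, running G = 1.512269

G = 1.5123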